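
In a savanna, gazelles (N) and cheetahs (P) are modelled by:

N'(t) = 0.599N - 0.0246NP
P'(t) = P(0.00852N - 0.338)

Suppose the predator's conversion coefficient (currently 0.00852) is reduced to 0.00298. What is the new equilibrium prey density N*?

N* ≈ 113

At the interior fixed point, setting dP/dt = 0 with P > 0 fixes N* = (predator death rate)/(NP coefficient) — independent of the other coefficients.
With the change, N* = 0.338/0.00298 = 113; it rises from 39.7.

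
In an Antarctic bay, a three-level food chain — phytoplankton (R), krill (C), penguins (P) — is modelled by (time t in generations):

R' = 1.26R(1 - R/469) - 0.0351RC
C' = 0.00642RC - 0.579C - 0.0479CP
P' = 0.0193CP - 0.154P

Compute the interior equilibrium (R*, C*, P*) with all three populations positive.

From dP/dt = 0: 0.0193C* = 0.154, so C* = 7.98.
From dR/dt = 0: 1.26(1 - R*/469) = 0.0351·7.98, giving R* = 469·(1 - 0.222) = 365.
From dC/dt = 0: 0.00642·365 - 0.579 = 0.0479P*, so P* = 1.76/0.0479 = 36.8.

R* ≈ 365, C* ≈ 7.98, P* ≈ 36.8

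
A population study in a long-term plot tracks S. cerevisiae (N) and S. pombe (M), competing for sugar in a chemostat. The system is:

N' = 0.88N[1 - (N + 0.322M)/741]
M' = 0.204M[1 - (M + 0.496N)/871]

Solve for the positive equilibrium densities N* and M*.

N* ≈ 548, M* ≈ 599

Setting both brackets to zero gives the nullclines N + 0.322M = 741 and 0.496N + M = 871.
Substituting M = 871 - 0.496N into the first: N(1 - 0.322·0.496) = 741 - 0.322·871.
So N* = 461/0.84 = 548, and then M* = 871 - 0.496·548 = 599.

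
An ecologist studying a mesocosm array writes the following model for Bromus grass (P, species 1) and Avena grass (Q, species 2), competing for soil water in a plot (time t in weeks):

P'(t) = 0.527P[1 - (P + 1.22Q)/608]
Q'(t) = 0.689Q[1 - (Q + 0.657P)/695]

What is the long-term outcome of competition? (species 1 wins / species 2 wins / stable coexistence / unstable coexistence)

Compare the nullcline intercepts: K1/α12 = 608/1.22 = 498 < K2 = 695; K2/α21 = 695/0.657 = 1060 > K1 = 608.
Since the inequalities point opposite ways, species 2 can invade but species 1 cannot.

species 2 excludes species 1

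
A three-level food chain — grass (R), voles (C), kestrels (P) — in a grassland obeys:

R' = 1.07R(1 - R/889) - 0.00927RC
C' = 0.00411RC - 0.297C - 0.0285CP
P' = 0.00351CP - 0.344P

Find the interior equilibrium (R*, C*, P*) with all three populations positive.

R* ≈ 134, C* ≈ 98, P* ≈ 8.93

From dP/dt = 0: 0.00351C* = 0.344, so C* = 98.
From dR/dt = 0: 1.07(1 - R*/889) = 0.00927·98, giving R* = 889·(1 - 0.849) = 134.
From dC/dt = 0: 0.00411·134 - 0.297 = 0.0285P*, so P* = 0.254/0.0285 = 8.93.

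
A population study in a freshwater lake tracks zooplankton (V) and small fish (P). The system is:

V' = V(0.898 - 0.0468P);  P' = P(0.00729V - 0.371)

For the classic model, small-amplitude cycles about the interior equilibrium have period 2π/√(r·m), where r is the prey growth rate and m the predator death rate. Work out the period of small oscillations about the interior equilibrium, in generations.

T ≈ 10.9 generations

Here r = 0.898 and m = 0.371, so r·m = 0.333.
ω = √0.333 = 0.577 per generation, hence T = 2π/ω ≈ 10.9 generations.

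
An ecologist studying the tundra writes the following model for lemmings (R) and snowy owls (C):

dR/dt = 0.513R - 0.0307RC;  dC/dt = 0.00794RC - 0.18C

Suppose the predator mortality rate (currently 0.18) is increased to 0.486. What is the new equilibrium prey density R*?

At the interior fixed point, setting dC/dt = 0 with C > 0 fixes R* = (predator death rate)/(RC coefficient) — independent of the other coefficients.
With the change, R* = 0.486/0.00794 = 61.2; it rises from 22.7.

R* ≈ 61.2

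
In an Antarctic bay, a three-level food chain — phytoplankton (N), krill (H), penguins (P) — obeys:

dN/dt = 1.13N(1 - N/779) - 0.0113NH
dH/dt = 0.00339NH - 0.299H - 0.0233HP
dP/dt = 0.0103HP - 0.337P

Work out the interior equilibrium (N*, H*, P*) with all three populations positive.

N* ≈ 524, H* ≈ 32.7, P* ≈ 63.4

From dP/dt = 0: 0.0103H* = 0.337, so H* = 32.7.
From dN/dt = 0: 1.13(1 - N*/779) = 0.0113·32.7, giving N* = 779·(1 - 0.327) = 524.
From dH/dt = 0: 0.00339·524 - 0.299 = 0.0233P*, so P* = 1.48/0.0233 = 63.4.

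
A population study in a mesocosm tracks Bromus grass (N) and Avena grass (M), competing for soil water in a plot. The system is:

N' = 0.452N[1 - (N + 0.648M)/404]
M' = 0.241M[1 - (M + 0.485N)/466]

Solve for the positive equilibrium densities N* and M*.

N* ≈ 149, M* ≈ 394

Setting both brackets to zero gives the nullclines N + 0.648M = 404 and 0.485N + M = 466.
Substituting M = 466 - 0.485N into the first: N(1 - 0.648·0.485) = 404 - 0.648·466.
So N* = 102/0.686 = 149, and then M* = 466 - 0.485·149 = 394.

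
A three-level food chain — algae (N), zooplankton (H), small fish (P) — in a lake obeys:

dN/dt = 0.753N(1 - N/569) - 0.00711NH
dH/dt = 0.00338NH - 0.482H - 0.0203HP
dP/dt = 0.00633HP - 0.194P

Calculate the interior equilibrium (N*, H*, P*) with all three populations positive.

N* ≈ 404, H* ≈ 30.6, P* ≈ 43.6

From dP/dt = 0: 0.00633H* = 0.194, so H* = 30.6.
From dN/dt = 0: 0.753(1 - N*/569) = 0.00711·30.6, giving N* = 569·(1 - 0.289) = 404.
From dH/dt = 0: 0.00338·404 - 0.482 = 0.0203P*, so P* = 0.885/0.0203 = 43.6.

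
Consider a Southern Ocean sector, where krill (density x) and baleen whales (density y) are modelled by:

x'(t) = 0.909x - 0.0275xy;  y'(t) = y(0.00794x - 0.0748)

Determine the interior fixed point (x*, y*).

x* ≈ 9.42, y* ≈ 33.1

Set dy/dt = 0 with y > 0: 0.00794x - 0.0748 = 0, so x* = 0.0748/0.00794 = 9.42.
Set dx/dt = 0 with x > 0: 0.909 - 0.0275y = 0, so y* = 0.909/0.0275 = 33.1.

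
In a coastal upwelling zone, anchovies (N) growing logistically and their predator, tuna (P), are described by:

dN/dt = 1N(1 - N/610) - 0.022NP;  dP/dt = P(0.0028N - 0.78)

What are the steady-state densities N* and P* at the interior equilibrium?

From dP/dt = 0 with P > 0: 0.0028N* = 0.78, so N* = 279.
Substitute into dN/dt = 0: 1(1 - 279/610) = 0.022P*.
The bracket is 0.543, giving P* = 0.543/0.022 = 24.7.

N* ≈ 279, P* ≈ 24.7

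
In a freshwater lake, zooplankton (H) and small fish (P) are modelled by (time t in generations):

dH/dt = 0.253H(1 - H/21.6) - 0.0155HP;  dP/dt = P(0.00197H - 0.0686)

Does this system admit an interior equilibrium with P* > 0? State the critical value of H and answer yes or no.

The predator equation gives dP/dt > 0 only when H > 0.0686/0.00197 = 34.8.
Without the predator, H → K = 21.6. Since 21.6 < 34.8, the predator cannot invade.

Threshold H = 34.8; K < 34.8, so no, the predator goes extinct.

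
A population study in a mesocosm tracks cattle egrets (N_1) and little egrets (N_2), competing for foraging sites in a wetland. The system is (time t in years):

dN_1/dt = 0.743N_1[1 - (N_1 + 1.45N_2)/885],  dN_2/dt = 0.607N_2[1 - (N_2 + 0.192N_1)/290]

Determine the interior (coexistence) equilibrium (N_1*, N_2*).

N_1* ≈ 644, N_2* ≈ 166

Setting both brackets to zero gives the nullclines N_1 + 1.45N_2 = 885 and 0.192N_1 + N_2 = 290.
Substituting N_2 = 290 - 0.192N_1 into the first: N_1(1 - 1.45·0.192) = 885 - 1.45·290.
So N_1* = 464/0.722 = 644, and then N_2* = 290 - 0.192·644 = 166.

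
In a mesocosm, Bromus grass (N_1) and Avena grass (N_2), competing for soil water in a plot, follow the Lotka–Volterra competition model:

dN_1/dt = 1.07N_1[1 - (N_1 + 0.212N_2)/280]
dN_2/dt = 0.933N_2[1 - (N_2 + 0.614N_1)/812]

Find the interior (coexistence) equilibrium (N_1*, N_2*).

Setting both brackets to zero gives the nullclines N_1 + 0.212N_2 = 280 and 0.614N_1 + N_2 = 812.
Substituting N_2 = 812 - 0.614N_1 into the first: N_1(1 - 0.212·0.614) = 280 - 0.212·812.
So N_1* = 108/0.87 = 124, and then N_2* = 812 - 0.614·124 = 736.

N_1* ≈ 124, N_2* ≈ 736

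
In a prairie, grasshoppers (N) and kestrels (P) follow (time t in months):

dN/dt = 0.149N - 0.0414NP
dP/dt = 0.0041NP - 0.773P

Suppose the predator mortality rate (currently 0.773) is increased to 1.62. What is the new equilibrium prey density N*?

N* ≈ 395

At the interior fixed point, setting dP/dt = 0 with P > 0 fixes N* = (predator death rate)/(NP coefficient) — independent of the other coefficients.
With the change, N* = 1.62/0.0041 = 395; it rises from 189.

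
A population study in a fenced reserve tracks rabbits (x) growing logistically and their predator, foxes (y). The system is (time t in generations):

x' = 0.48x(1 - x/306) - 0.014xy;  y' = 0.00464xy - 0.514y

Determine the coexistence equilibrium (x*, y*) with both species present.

From dy/dt = 0 with y > 0: 0.00464x* = 0.514, so x* = 111.
Substitute into dx/dt = 0: 0.48(1 - 111/306) = 0.014y*.
The bracket is 0.638, giving y* = 0.306/0.014 = 21.9.

x* ≈ 111, y* ≈ 21.9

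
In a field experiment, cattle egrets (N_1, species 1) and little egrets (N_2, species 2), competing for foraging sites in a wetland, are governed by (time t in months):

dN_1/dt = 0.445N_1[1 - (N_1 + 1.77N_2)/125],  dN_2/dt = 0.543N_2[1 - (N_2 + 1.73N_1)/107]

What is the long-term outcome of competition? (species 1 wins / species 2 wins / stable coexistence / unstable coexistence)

unstable coexistence (outcome depends on initial conditions)

Compare the nullcline intercepts: K1/α12 = 125/1.77 = 70.6 < K2 = 107; K2/α21 = 107/1.73 = 61.8 < K1 = 125.
Since both are reversed, neither can invade when rare; the interior point is a saddle.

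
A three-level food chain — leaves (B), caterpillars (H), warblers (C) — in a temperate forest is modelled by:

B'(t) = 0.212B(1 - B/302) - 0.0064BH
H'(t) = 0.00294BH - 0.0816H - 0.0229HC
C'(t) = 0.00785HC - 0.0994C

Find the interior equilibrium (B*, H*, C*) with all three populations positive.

B* ≈ 187, H* ≈ 12.7, C* ≈ 20.4

From dC/dt = 0: 0.00785H* = 0.0994, so H* = 12.7.
From dB/dt = 0: 0.212(1 - B*/302) = 0.0064·12.7, giving B* = 302·(1 - 0.382) = 187.
From dH/dt = 0: 0.00294·187 - 0.0816 = 0.0229C*, so C* = 0.467/0.0229 = 20.4.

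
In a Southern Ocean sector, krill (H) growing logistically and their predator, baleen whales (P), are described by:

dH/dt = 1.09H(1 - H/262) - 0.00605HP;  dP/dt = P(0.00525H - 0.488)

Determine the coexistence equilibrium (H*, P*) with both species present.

From dP/dt = 0 with P > 0: 0.00525H* = 0.488, so H* = 93.
Substitute into dH/dt = 0: 1.09(1 - 93/262) = 0.00605P*.
The bracket is 0.645, giving P* = 0.703/0.00605 = 116.

H* ≈ 93, P* ≈ 116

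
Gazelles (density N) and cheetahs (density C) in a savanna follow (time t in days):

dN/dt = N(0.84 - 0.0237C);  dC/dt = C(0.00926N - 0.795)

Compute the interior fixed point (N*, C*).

N* ≈ 85.9, C* ≈ 35.4

Set dC/dt = 0 with C > 0: 0.00926N - 0.795 = 0, so N* = 0.795/0.00926 = 85.9.
Set dN/dt = 0 with N > 0: 0.84 - 0.0237C = 0, so C* = 0.84/0.0237 = 35.4.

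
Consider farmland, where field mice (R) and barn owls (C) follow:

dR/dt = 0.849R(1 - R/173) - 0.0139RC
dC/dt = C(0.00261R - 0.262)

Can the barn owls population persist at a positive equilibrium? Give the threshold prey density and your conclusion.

The predator equation gives dC/dt > 0 only when R > 0.262/0.00261 = 100.
Without the predator, R → K = 173. Since 173 > 100, the predator can invade and persist.

Threshold R = 100; K > 100, so yes, the predator persists.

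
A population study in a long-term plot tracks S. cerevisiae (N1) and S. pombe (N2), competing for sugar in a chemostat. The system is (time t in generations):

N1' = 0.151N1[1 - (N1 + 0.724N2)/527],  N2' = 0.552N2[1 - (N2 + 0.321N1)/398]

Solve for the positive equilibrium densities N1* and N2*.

Setting both brackets to zero gives the nullclines N1 + 0.724N2 = 527 and 0.321N1 + N2 = 398.
Substituting N2 = 398 - 0.321N1 into the first: N1(1 - 0.724·0.321) = 527 - 0.724·398.
So N1* = 239/0.768 = 311, and then N2* = 398 - 0.321·311 = 298.

N1* ≈ 311, N2* ≈ 298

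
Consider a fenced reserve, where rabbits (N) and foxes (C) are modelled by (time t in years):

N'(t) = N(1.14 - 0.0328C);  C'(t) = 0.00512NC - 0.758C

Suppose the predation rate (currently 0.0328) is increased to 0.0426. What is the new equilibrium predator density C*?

At the interior fixed point, setting dN/dt = 0 with N > 0 fixes C* = (prey growth rate)/(NC coefficient) — independent of the other coefficients.
With the change, C* = 1.14/0.0426 = 26.8; it falls from 34.8.

C* ≈ 26.8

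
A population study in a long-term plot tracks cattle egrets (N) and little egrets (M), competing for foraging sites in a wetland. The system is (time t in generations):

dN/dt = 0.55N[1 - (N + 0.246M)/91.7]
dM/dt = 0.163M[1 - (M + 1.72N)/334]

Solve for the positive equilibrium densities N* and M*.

Setting both brackets to zero gives the nullclines N + 0.246M = 91.7 and 1.72N + M = 334.
Substituting M = 334 - 1.72N into the first: N(1 - 0.246·1.72) = 91.7 - 0.246·334.
So N* = 9.54/0.577 = 16.5, and then M* = 334 - 1.72·16.5 = 306.

N* ≈ 16.5, M* ≈ 306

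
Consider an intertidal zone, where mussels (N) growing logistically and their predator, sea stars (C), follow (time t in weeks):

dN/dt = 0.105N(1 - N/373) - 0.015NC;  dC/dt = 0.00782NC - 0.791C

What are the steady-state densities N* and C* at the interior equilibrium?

From dC/dt = 0 with C > 0: 0.00782N* = 0.791, so N* = 101.
Substitute into dN/dt = 0: 0.105(1 - 101/373) = 0.015C*.
The bracket is 0.729, giving C* = 0.0765/0.015 = 5.1.

N* ≈ 101, C* ≈ 5.1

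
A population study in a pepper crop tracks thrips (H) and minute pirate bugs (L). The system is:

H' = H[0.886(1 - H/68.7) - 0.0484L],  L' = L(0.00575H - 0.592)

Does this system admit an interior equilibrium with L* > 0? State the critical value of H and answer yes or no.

Threshold H = 103; K < 103, so no, the predator goes extinct.

The predator equation gives dL/dt > 0 only when H > 0.592/0.00575 = 103.
Without the predator, H → K = 68.7. Since 68.7 < 103, the predator cannot invade.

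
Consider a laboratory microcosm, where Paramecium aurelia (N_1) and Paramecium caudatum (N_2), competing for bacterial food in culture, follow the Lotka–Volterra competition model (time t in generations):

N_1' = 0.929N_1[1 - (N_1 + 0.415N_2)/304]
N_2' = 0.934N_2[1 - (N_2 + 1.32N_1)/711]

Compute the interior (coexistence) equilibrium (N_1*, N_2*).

N_1* ≈ 19.8, N_2* ≈ 685

Setting both brackets to zero gives the nullclines N_1 + 0.415N_2 = 304 and 1.32N_1 + N_2 = 711.
Substituting N_2 = 711 - 1.32N_1 into the first: N_1(1 - 0.415·1.32) = 304 - 0.415·711.
So N_1* = 8.94/0.452 = 19.8, and then N_2* = 711 - 1.32·19.8 = 685.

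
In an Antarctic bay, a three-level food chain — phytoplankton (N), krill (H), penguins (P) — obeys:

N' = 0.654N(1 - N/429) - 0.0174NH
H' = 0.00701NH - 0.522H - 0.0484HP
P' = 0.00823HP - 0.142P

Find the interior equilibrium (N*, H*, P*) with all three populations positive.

From dP/dt = 0: 0.00823H* = 0.142, so H* = 17.3.
From dN/dt = 0: 0.654(1 - N*/429) = 0.0174·17.3, giving N* = 429·(1 - 0.459) = 232.
From dH/dt = 0: 0.00701·232 - 0.522 = 0.0484P*, so P* = 1.1/0.0484 = 22.8.

N* ≈ 232, H* ≈ 17.3, P* ≈ 22.8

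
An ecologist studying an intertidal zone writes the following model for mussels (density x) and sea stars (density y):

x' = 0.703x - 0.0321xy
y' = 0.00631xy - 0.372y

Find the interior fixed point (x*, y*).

x* ≈ 59, y* ≈ 21.9

Set dy/dt = 0 with y > 0: 0.00631x - 0.372 = 0, so x* = 0.372/0.00631 = 59.
Set dx/dt = 0 with x > 0: 0.703 - 0.0321y = 0, so y* = 0.703/0.0321 = 21.9.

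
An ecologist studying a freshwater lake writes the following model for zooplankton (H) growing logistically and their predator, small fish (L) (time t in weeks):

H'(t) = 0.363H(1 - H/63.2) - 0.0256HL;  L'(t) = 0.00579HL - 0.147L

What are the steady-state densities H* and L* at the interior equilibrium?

H* ≈ 25.4, L* ≈ 8.48

From dL/dt = 0 with L > 0: 0.00579H* = 0.147, so H* = 25.4.
Substitute into dH/dt = 0: 0.363(1 - 25.4/63.2) = 0.0256L*.
The bracket is 0.598, giving L* = 0.217/0.0256 = 8.48.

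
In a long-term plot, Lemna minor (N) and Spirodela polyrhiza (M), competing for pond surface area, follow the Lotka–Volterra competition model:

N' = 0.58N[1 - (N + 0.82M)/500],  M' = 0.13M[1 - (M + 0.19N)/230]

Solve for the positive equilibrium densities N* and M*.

N* ≈ 369, M* ≈ 160

Setting both brackets to zero gives the nullclines N + 0.82M = 500 and 0.19N + M = 230.
Substituting M = 230 - 0.19N into the first: N(1 - 0.82·0.19) = 500 - 0.82·230.
So N* = 311/0.844 = 369, and then M* = 230 - 0.19·369 = 160.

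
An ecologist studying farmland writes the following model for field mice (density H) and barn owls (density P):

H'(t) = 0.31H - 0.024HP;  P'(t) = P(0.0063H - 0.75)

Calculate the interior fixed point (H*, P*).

Set dP/dt = 0 with P > 0: 0.0063H - 0.75 = 0, so H* = 0.75/0.0063 = 119.
Set dH/dt = 0 with H > 0: 0.31 - 0.024P = 0, so P* = 0.31/0.024 = 12.9.

H* ≈ 119, P* ≈ 12.9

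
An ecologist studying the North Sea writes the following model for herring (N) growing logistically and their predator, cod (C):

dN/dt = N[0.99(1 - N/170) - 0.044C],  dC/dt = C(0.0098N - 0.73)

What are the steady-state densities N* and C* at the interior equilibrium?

N* ≈ 74.5, C* ≈ 12.6

From dC/dt = 0 with C > 0: 0.0098N* = 0.73, so N* = 74.5.
Substitute into dN/dt = 0: 0.99(1 - 74.5/170) = 0.044C*.
The bracket is 0.562, giving C* = 0.556/0.044 = 12.6.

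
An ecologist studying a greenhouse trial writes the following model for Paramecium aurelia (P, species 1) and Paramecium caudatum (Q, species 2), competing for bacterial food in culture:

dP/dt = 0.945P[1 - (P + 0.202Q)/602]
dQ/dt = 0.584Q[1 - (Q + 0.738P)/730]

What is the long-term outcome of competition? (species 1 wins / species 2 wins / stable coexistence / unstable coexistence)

Compare the nullcline intercepts: K1/α12 = 602/0.202 = 2980 > K2 = 730; K2/α21 = 730/0.738 = 989 > K1 = 602.
Since both inequalities hold, each species can invade when rare, so the interior equilibrium is stable.

stable coexistence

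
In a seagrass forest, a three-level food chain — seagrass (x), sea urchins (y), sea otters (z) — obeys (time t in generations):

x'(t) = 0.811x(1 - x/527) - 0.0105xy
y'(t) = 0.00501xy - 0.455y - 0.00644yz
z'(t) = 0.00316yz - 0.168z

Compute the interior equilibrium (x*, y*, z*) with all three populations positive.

From dz/dt = 0: 0.00316y* = 0.168, so y* = 53.2.
From dx/dt = 0: 0.811(1 - x*/527) = 0.0105·53.2, giving x* = 527·(1 - 0.688) = 164.
From dy/dt = 0: 0.00501·164 - 0.455 = 0.00644z*, so z* = 0.368/0.00644 = 57.1.

x* ≈ 164, y* ≈ 53.2, z* ≈ 57.1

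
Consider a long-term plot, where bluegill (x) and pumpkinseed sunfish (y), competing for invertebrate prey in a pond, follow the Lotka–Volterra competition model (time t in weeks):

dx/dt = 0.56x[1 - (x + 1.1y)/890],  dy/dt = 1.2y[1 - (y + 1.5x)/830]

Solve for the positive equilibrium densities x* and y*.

x* ≈ 35.4, y* ≈ 777

Setting both brackets to zero gives the nullclines x + 1.1y = 890 and 1.5x + y = 830.
Substituting y = 830 - 1.5x into the first: x(1 - 1.1·1.5) = 890 - 1.1·830.
So x* = -23/-0.65 = 35.4, and then y* = 830 - 1.5·35.4 = 777.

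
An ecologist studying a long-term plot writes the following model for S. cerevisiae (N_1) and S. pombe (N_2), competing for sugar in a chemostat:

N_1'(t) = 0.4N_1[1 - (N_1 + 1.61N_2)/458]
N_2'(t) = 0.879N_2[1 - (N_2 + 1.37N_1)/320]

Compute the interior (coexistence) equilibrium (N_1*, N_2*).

N_1* ≈ 47.4, N_2* ≈ 255

Setting both brackets to zero gives the nullclines N_1 + 1.61N_2 = 458 and 1.37N_1 + N_2 = 320.
Substituting N_2 = 320 - 1.37N_1 into the first: N_1(1 - 1.61·1.37) = 458 - 1.61·320.
So N_1* = -57.2/-1.21 = 47.4, and then N_2* = 320 - 1.37·47.4 = 255.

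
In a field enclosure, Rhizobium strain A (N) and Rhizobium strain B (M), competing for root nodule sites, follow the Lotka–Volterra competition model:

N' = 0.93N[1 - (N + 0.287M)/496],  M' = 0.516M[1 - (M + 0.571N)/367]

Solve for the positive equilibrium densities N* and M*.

Setting both brackets to zero gives the nullclines N + 0.287M = 496 and 0.571N + M = 367.
Substituting M = 367 - 0.571N into the first: N(1 - 0.287·0.571) = 496 - 0.287·367.
So N* = 391/0.836 = 467, and then M* = 367 - 0.571·467 = 100.

N* ≈ 467, M* ≈ 100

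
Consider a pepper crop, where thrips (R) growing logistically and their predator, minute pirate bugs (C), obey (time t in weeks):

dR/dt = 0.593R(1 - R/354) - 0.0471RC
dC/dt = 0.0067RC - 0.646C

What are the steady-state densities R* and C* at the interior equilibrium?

From dC/dt = 0 with C > 0: 0.0067R* = 0.646, so R* = 96.4.
Substitute into dR/dt = 0: 0.593(1 - 96.4/354) = 0.0471C*.
The bracket is 0.728, giving C* = 0.431/0.0471 = 9.16.

R* ≈ 96.4, C* ≈ 9.16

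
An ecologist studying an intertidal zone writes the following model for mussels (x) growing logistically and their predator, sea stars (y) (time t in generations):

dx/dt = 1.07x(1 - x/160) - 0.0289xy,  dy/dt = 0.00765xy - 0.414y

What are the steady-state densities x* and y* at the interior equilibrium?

From dy/dt = 0 with y > 0: 0.00765x* = 0.414, so x* = 54.1.
Substitute into dx/dt = 0: 1.07(1 - 54.1/160) = 0.0289y*.
The bracket is 0.662, giving y* = 0.708/0.0289 = 24.5.

x* ≈ 54.1, y* ≈ 24.5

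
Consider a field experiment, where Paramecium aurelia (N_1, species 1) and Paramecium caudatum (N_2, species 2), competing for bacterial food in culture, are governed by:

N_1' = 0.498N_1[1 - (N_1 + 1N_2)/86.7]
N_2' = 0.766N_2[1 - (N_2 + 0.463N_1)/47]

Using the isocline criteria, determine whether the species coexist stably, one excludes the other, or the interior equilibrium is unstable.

Compare the nullcline intercepts: K1/α12 = 86.7/1 = 86.7 > K2 = 47; K2/α21 = 47/0.463 = 102 > K1 = 86.7.
Since both inequalities hold, each species can invade when rare, so the interior equilibrium is stable.

stable coexistence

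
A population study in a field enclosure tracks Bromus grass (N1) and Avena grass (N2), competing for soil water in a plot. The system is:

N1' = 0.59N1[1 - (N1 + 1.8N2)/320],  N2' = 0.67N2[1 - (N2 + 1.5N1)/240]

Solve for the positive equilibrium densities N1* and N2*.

N1* ≈ 65.9, N2* ≈ 141

Setting both brackets to zero gives the nullclines N1 + 1.8N2 = 320 and 1.5N1 + N2 = 240.
Substituting N2 = 240 - 1.5N1 into the first: N1(1 - 1.8·1.5) = 320 - 1.8·240.
So N1* = -112/-1.7 = 65.9, and then N2* = 240 - 1.5·65.9 = 141.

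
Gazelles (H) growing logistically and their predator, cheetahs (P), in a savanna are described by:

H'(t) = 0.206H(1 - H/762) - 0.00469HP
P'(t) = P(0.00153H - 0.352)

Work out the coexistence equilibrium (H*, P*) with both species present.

From dP/dt = 0 with P > 0: 0.00153H* = 0.352, so H* = 230.
Substitute into dH/dt = 0: 0.206(1 - 230/762) = 0.00469P*.
The bracket is 0.698, giving P* = 0.144/0.00469 = 30.7.

H* ≈ 230, P* ≈ 30.7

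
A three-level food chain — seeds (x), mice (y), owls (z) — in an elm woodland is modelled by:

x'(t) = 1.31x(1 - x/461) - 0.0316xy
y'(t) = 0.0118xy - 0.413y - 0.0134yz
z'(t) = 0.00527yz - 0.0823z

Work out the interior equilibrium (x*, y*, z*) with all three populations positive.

From dz/dt = 0: 0.00527y* = 0.0823, so y* = 15.6.
From dx/dt = 0: 1.31(1 - x*/461) = 0.0316·15.6, giving x* = 461·(1 - 0.377) = 287.
From dy/dt = 0: 0.0118·287 - 0.413 = 0.0134z*, so z* = 2.98/0.0134 = 222.

x* ≈ 287, y* ≈ 15.6, z* ≈ 222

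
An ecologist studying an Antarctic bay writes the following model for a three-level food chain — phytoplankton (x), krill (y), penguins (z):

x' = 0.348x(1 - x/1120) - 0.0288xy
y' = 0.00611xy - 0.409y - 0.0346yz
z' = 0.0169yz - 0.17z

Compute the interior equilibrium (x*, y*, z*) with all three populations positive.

x* ≈ 188, y* ≈ 10.1, z* ≈ 21.3

From dz/dt = 0: 0.0169y* = 0.17, so y* = 10.1.
From dx/dt = 0: 0.348(1 - x*/1120) = 0.0288·10.1, giving x* = 1120·(1 - 0.832) = 188.
From dy/dt = 0: 0.00611·188 - 0.409 = 0.0346z*, so z* = 0.737/0.0346 = 21.3.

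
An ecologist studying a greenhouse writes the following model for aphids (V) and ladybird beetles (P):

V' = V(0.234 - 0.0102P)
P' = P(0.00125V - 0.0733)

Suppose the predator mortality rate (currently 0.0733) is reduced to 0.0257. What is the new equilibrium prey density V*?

At the interior fixed point, setting dP/dt = 0 with P > 0 fixes V* = (predator death rate)/(VP coefficient) — independent of the other coefficients.
With the change, V* = 0.0257/0.00125 = 20.6; it falls from 58.6.

V* ≈ 20.6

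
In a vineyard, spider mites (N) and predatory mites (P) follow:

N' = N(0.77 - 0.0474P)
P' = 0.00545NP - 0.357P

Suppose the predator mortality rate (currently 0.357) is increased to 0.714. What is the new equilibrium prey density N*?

At the interior fixed point, setting dP/dt = 0 with P > 0 fixes N* = (predator death rate)/(NP coefficient) — independent of the other coefficients.
With the change, N* = 0.714/0.00545 = 131; it rises from 65.5.

N* ≈ 131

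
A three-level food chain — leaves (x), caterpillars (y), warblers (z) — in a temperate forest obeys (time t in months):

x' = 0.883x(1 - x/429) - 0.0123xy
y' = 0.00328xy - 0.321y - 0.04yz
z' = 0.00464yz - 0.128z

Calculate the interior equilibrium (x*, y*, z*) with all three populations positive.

From dz/dt = 0: 0.00464y* = 0.128, so y* = 27.6.
From dx/dt = 0: 0.883(1 - x*/429) = 0.0123·27.6, giving x* = 429·(1 - 0.384) = 264.
From dy/dt = 0: 0.00328·264 - 0.321 = 0.04z*, so z* = 0.545/0.04 = 13.6.

x* ≈ 264, y* ≈ 27.6, z* ≈ 13.6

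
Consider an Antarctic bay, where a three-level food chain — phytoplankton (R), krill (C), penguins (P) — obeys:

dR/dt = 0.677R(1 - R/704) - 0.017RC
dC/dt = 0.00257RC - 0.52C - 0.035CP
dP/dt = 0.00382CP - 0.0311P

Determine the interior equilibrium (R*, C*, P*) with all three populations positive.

From dP/dt = 0: 0.00382C* = 0.0311, so C* = 8.14.
From dR/dt = 0: 0.677(1 - R*/704) = 0.017·8.14, giving R* = 704·(1 - 0.204) = 560.
From dC/dt = 0: 0.00257·560 - 0.52 = 0.035P*, so P* = 0.919/0.035 = 26.3.

R* ≈ 560, C* ≈ 8.14, P* ≈ 26.3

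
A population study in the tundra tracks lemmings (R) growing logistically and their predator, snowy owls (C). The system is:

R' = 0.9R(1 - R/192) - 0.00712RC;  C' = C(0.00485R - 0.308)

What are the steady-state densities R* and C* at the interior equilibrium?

R* ≈ 63.5, C* ≈ 84.6

From dC/dt = 0 with C > 0: 0.00485R* = 0.308, so R* = 63.5.
Substitute into dR/dt = 0: 0.9(1 - 63.5/192) = 0.00712C*.
The bracket is 0.669, giving C* = 0.602/0.00712 = 84.6.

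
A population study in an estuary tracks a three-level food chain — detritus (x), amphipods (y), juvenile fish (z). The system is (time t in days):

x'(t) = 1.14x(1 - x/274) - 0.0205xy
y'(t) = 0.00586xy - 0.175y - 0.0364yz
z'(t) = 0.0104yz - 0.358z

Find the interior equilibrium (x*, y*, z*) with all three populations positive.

From dz/dt = 0: 0.0104y* = 0.358, so y* = 34.4.
From dx/dt = 0: 1.14(1 - x*/274) = 0.0205·34.4, giving x* = 274·(1 - 0.619) = 104.
From dy/dt = 0: 0.00586·104 - 0.175 = 0.0364z*, so z* = 0.437/0.0364 = 12.

x* ≈ 104, y* ≈ 34.4, z* ≈ 12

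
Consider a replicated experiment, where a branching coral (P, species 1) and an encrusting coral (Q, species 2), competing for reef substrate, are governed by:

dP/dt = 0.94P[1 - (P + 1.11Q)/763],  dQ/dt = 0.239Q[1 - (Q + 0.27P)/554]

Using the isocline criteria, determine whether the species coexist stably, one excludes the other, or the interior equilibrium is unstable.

Compare the nullcline intercepts: K1/α12 = 763/1.11 = 687 > K2 = 554; K2/α21 = 554/0.27 = 2050 > K1 = 763.
Since both inequalities hold, each species can invade when rare, so the interior equilibrium is stable.

stable coexistence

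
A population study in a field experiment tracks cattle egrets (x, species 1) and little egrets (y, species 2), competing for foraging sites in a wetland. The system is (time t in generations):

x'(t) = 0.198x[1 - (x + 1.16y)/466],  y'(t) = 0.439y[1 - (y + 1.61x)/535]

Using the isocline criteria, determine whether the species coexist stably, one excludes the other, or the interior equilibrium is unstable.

unstable coexistence (outcome depends on initial conditions)

Compare the nullcline intercepts: K1/α12 = 466/1.16 = 402 < K2 = 535; K2/α21 = 535/1.61 = 332 < K1 = 466.
Since both are reversed, neither can invade when rare; the interior point is a saddle.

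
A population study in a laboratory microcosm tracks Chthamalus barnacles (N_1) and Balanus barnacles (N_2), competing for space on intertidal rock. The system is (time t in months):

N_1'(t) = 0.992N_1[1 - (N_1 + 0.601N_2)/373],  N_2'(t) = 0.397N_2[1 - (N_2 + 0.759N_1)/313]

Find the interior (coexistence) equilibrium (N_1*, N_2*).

Setting both brackets to zero gives the nullclines N_1 + 0.601N_2 = 373 and 0.759N_1 + N_2 = 313.
Substituting N_2 = 313 - 0.759N_1 into the first: N_1(1 - 0.601·0.759) = 373 - 0.601·313.
So N_1* = 185/0.544 = 340, and then N_2* = 313 - 0.759·340 = 55.

N_1* ≈ 340, N_2* ≈ 55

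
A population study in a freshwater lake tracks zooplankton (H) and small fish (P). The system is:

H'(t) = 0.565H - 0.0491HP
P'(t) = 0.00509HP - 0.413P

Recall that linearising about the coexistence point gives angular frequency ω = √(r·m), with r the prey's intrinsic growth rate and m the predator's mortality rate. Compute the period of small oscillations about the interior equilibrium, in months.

T ≈ 13 months

Here r = 0.565 and m = 0.413, so r·m = 0.233.
ω = √0.233 = 0.483 per month, hence T = 2π/ω ≈ 13 months.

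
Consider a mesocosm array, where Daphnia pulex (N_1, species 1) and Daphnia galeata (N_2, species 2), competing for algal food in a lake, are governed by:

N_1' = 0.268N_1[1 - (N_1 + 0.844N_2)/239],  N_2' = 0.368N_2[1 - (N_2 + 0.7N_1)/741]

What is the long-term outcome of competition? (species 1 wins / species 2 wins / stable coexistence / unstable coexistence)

species 2 excludes species 1

Compare the nullcline intercepts: K1/α12 = 239/0.844 = 283 < K2 = 741; K2/α21 = 741/0.7 = 1060 > K1 = 239.
Since the inequalities point opposite ways, species 2 can invade but species 1 cannot.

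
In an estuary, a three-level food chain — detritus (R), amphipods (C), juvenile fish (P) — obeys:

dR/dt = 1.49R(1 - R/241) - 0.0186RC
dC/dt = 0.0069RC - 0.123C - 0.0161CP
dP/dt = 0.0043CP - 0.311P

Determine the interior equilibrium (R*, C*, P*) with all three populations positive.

R* ≈ 23.4, C* ≈ 72.3, P* ≈ 2.39

From dP/dt = 0: 0.0043C* = 0.311, so C* = 72.3.
From dR/dt = 0: 1.49(1 - R*/241) = 0.0186·72.3, giving R* = 241·(1 - 0.903) = 23.4.
From dC/dt = 0: 0.0069·23.4 - 0.123 = 0.0161P*, so P* = 0.0385/0.0161 = 2.39.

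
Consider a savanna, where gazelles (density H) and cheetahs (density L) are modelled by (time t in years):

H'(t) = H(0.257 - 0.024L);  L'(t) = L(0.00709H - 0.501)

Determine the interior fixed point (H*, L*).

H* ≈ 70.7, L* ≈ 10.7

Set dL/dt = 0 with L > 0: 0.00709H - 0.501 = 0, so H* = 0.501/0.00709 = 70.7.
Set dH/dt = 0 with H > 0: 0.257 - 0.024L = 0, so L* = 0.257/0.024 = 10.7.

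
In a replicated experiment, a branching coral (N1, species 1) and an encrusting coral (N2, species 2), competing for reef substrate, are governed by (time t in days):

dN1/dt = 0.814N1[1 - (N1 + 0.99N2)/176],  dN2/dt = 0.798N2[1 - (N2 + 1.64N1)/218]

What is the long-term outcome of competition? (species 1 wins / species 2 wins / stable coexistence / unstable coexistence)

Compare the nullcline intercepts: K1/α12 = 176/0.99 = 178 < K2 = 218; K2/α21 = 218/1.64 = 133 < K1 = 176.
Since both are reversed, neither can invade when rare; the interior point is a saddle.

unstable coexistence (outcome depends on initial conditions)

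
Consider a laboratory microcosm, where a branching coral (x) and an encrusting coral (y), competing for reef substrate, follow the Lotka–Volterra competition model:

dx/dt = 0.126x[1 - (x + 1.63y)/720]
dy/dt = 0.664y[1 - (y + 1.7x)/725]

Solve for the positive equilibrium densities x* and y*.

Setting both brackets to zero gives the nullclines x + 1.63y = 720 and 1.7x + y = 725.
Substituting y = 725 - 1.7x into the first: x(1 - 1.63·1.7) = 720 - 1.63·725.
So x* = -462/-1.77 = 261, and then y* = 725 - 1.7·261 = 282.

x* ≈ 261, y* ≈ 282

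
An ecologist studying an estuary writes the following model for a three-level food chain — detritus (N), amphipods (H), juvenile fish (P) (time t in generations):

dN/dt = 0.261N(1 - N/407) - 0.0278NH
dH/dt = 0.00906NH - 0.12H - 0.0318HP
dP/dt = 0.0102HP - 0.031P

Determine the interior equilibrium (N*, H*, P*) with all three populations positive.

N* ≈ 275, H* ≈ 3.04, P* ≈ 74.6

From dP/dt = 0: 0.0102H* = 0.031, so H* = 3.04.
From dN/dt = 0: 0.261(1 - N*/407) = 0.0278·3.04, giving N* = 407·(1 - 0.324) = 275.
From dH/dt = 0: 0.00906·275 - 0.12 = 0.0318P*, so P* = 2.37/0.0318 = 74.6.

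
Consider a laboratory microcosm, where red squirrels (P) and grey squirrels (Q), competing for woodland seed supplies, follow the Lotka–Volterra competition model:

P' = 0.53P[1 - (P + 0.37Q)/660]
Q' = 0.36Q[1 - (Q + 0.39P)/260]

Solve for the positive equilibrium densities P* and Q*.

Setting both brackets to zero gives the nullclines P + 0.37Q = 660 and 0.39P + Q = 260.
Substituting Q = 260 - 0.39P into the first: P(1 - 0.37·0.39) = 660 - 0.37·260.
So P* = 564/0.856 = 659, and then Q* = 260 - 0.39·659 = 3.04.

P* ≈ 659, Q* ≈ 3.04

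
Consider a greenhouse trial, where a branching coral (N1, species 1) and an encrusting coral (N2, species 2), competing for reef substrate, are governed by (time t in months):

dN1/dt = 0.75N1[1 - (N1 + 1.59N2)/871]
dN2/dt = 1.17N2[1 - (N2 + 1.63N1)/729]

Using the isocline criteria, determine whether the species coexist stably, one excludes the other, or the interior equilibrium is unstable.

Compare the nullcline intercepts: K1/α12 = 871/1.59 = 548 < K2 = 729; K2/α21 = 729/1.63 = 447 < K1 = 871.
Since both are reversed, neither can invade when rare; the interior point is a saddle.

unstable coexistence (outcome depends on initial conditions)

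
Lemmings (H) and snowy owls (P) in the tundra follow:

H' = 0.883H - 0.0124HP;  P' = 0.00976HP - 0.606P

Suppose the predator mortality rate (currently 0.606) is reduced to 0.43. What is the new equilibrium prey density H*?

H* ≈ 44.1

At the interior fixed point, setting dP/dt = 0 with P > 0 fixes H* = (predator death rate)/(HP coefficient) — independent of the other coefficients.
With the change, H* = 0.43/0.00976 = 44.1; it falls from 62.1.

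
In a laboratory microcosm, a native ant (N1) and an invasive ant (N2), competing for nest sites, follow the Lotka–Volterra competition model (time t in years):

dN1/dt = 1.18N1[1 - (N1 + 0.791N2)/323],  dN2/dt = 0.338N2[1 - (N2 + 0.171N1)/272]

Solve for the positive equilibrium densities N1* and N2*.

Setting both brackets to zero gives the nullclines N1 + 0.791N2 = 323 and 0.171N1 + N2 = 272.
Substituting N2 = 272 - 0.171N1 into the first: N1(1 - 0.791·0.171) = 323 - 0.791·272.
So N1* = 108/0.865 = 125, and then N2* = 272 - 0.171·125 = 251.

N1* ≈ 125, N2* ≈ 251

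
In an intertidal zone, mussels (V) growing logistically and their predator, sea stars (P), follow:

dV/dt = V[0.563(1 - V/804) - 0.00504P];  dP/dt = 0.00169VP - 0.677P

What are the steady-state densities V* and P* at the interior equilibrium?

From dP/dt = 0 with P > 0: 0.00169V* = 0.677, so V* = 401.
Substitute into dV/dt = 0: 0.563(1 - 401/804) = 0.00504P*.
The bracket is 0.502, giving P* = 0.282/0.00504 = 56.

V* ≈ 401, P* ≈ 56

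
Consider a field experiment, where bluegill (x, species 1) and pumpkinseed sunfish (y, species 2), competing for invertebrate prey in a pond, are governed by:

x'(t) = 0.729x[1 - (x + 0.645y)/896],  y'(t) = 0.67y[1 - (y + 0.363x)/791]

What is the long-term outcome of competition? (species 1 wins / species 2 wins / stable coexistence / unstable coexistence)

Compare the nullcline intercepts: K1/α12 = 896/0.645 = 1390 > K2 = 791; K2/α21 = 791/0.363 = 2180 > K1 = 896.
Since both inequalities hold, each species can invade when rare, so the interior equilibrium is stable.

stable coexistence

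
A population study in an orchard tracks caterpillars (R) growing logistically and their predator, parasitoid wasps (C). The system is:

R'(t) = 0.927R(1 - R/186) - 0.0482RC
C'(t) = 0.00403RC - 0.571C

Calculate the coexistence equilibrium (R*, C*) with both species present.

From dC/dt = 0 with C > 0: 0.00403R* = 0.571, so R* = 142.
Substitute into dR/dt = 0: 0.927(1 - 142/186) = 0.0482C*.
The bracket is 0.238, giving C* = 0.221/0.0482 = 4.58.

R* ≈ 142, C* ≈ 4.58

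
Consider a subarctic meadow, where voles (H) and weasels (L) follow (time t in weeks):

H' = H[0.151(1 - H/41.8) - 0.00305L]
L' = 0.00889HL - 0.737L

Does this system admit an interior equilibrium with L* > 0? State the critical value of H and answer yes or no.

The predator equation gives dL/dt > 0 only when H > 0.737/0.00889 = 82.9.
Without the predator, H → K = 41.8. Since 41.8 < 82.9, the predator cannot invade.

Threshold H = 82.9; K < 82.9, so no, the predator goes extinct.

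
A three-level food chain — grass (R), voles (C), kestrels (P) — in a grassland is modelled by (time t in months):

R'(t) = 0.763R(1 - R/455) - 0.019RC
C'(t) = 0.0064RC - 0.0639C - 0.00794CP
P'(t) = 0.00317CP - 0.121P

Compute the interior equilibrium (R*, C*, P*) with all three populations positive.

From dP/dt = 0: 0.00317C* = 0.121, so C* = 38.2.
From dR/dt = 0: 0.763(1 - R*/455) = 0.019·38.2, giving R* = 455·(1 - 0.951) = 22.5.
From dC/dt = 0: 0.0064·22.5 - 0.0639 = 0.00794P*, so P* = 0.0802/0.00794 = 10.1.

R* ≈ 22.5, C* ≈ 38.2, P* ≈ 10.1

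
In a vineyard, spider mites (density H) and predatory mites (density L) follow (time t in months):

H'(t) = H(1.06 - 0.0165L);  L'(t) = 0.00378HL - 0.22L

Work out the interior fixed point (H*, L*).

H* ≈ 58.2, L* ≈ 64.2

Set dL/dt = 0 with L > 0: 0.00378H - 0.22 = 0, so H* = 0.22/0.00378 = 58.2.
Set dH/dt = 0 with H > 0: 1.06 - 0.0165L = 0, so L* = 1.06/0.0165 = 64.2.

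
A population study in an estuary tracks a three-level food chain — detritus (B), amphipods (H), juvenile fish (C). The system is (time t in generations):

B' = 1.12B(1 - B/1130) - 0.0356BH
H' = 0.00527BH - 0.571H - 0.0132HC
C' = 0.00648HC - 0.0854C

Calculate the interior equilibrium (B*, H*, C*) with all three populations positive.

B* ≈ 657, H* ≈ 13.2, C* ≈ 219

From dC/dt = 0: 0.00648H* = 0.0854, so H* = 13.2.
From dB/dt = 0: 1.12(1 - B*/1130) = 0.0356·13.2, giving B* = 1130·(1 - 0.419) = 657.
From dH/dt = 0: 0.00527·657 - 0.571 = 0.0132C*, so C* = 2.89/0.0132 = 219.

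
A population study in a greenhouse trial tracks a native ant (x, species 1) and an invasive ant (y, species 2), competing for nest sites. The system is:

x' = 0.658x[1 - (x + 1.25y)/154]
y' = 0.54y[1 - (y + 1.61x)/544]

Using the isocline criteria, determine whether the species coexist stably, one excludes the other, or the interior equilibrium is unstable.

Compare the nullcline intercepts: K1/α12 = 154/1.25 = 123 < K2 = 544; K2/α21 = 544/1.61 = 338 > K1 = 154.
Since the inequalities point opposite ways, species 2 can invade but species 1 cannot.

species 2 excludes species 1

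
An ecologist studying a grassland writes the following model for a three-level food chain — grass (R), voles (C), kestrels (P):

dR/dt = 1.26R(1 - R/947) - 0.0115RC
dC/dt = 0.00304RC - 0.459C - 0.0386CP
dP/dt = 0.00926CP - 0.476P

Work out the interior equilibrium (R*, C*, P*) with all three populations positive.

R* ≈ 503, C* ≈ 51.4, P* ≈ 27.7

From dP/dt = 0: 0.00926C* = 0.476, so C* = 51.4.
From dR/dt = 0: 1.26(1 - R*/947) = 0.0115·51.4, giving R* = 947·(1 - 0.469) = 503.
From dC/dt = 0: 0.00304·503 - 0.459 = 0.0386P*, so P* = 1.07/0.0386 = 27.7.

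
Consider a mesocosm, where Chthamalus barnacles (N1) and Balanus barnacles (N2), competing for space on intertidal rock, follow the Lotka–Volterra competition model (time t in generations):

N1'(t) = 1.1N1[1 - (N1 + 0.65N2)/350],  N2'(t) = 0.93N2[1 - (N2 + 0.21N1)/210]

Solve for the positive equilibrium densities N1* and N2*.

Setting both brackets to zero gives the nullclines N1 + 0.65N2 = 350 and 0.21N1 + N2 = 210.
Substituting N2 = 210 - 0.21N1 into the first: N1(1 - 0.65·0.21) = 350 - 0.65·210.
So N1* = 214/0.863 = 247, and then N2* = 210 - 0.21·247 = 158.

N1* ≈ 247, N2* ≈ 158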